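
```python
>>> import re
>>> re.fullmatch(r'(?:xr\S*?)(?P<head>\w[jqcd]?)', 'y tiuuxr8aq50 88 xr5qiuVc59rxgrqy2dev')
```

None

The pattern matches the literal 'xr', then zero or more of a non-whitespace character (lazy) (non-capturing group); then a word character, then optionally one of [jqcd] (captured as 'head').
`re.fullmatch` is like wrapping the pattern in `^…$` (in single-line mode).
Here the string isn't matched end-to-end, so the call returns None.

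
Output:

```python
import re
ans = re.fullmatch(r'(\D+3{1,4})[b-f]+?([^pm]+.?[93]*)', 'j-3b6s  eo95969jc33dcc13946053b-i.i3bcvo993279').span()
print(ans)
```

`re.fullmatch` is like wrapping the pattern in `^…$` (in single-line mode).
The match spans [0:46] → 'j-3b6s  eo95969jc33dcc13946053b-i.i3bcvo993279'.

(0, 46)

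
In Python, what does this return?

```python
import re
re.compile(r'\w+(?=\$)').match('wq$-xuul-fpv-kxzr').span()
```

(0, 2)

Because the assertion is zero-width, the text it checks is not consumed and won't appear in the result.
With `match`, the pattern is implicitly anchored at the beginning.
The match spans [0:2] → 'wq'.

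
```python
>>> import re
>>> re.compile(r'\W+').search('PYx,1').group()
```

The match spans [3:4] → ','.

','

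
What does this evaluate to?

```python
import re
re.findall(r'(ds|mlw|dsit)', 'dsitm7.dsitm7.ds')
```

Branches in `(...|...)` are attempted left-to-right; the first branch that allows the whole pattern to succeed is taken.
Because there's exactly one group, `findall` drops the full match and keeps group 1 from each hit.

['ds', 'ds', 'ds']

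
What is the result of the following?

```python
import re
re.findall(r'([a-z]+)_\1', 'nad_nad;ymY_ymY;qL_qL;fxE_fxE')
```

After group 1 captures some text, `\1` only succeeds where that same text appears again.
Walking the string: at [0:7] match 'nad_nad', group 1 = 'nad'.
Because there's exactly one group, `findall` drops the full match and keeps group 1 from the one hit.

['nad']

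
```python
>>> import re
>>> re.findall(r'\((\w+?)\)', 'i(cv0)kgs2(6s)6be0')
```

Walking the string: at [1:6] match '(cv0)', group 1 = 'cv0'; at [10:14] match '(6s)', group 1 = '6s'.
`findall` collects group 1 from each match (2 total).

['cv0', '6s']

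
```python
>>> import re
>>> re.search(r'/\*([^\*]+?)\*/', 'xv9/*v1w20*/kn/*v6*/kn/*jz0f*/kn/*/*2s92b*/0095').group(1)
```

'v1w20'

`search` walks the string left to right and returns the first match it finds.
The match spans [3:12] → '/*v1w20*/'.
Captured: group 1 = 'v1w20'.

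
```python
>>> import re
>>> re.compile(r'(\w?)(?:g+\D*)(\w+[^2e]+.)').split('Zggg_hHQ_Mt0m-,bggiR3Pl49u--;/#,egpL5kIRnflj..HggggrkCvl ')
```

['', 'Z', '0m-,bggiR3Pl49u--;/#,e', '', '', '5kIRnflj..HggggrkCvl ', '']

This matches optionally a word character (captured); then one or more of the literal 'g', then zero or more of a non-digit (non-capturing group); then one or more of a word character, then one or more of any character except [2e], then any character (captured).
Because the pattern has a capturing group, `split` also inserts each captured text between the pieces.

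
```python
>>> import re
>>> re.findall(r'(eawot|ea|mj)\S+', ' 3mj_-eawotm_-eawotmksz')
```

Scanning left to right: at [2:23] match 'mj_-eawotm_-eawotmksz', group 1 = 'mj'.
One capturing group, so `findall` returns just the captured substring from the one match — 1 in all.

['mj']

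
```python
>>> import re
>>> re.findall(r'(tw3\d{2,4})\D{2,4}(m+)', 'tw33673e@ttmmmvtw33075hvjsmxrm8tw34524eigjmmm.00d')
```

[('tw33673', 'mmm'), ('tw33075', 'm'), ('tw34524', 'mmm')]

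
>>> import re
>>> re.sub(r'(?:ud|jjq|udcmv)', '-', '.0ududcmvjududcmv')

'.0--cmvj--cmv'

Branches in `(...|...)` are attempted left-to-right; the first branch that allows the whole pattern to succeed is taken.
Every occurrence is swapped for '-'.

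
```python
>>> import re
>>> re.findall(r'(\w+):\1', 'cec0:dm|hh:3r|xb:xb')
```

['xb']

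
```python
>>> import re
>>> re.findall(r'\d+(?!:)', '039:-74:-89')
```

['03', '7', '89']

Because the assertion is negative and zero-width, positions next to the forbidden text are skipped.
No capturing groups, so `findall` returns the 3 full match strings.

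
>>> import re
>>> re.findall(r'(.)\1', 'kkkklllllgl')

['k', 'k', 'l', 'l']

The backreference `\1` re-matches whatever the first group consumed, character for character.
Matches: at [0:2] match 'kk', group 1 = 'k'; at [2:4] match 'kk', group 1 = 'k'; at [4:6] match 'll', group 1 = 'l'; at [6:8] match 'll', group 1 = 'l'.
`findall` collects group 1 from each match (4 total).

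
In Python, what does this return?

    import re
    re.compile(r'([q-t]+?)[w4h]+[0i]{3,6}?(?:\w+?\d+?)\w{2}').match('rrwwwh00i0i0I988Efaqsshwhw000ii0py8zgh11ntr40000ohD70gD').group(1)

'rr'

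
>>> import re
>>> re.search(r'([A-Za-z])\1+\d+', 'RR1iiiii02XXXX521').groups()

('R',)

The match spans [0:3] → 'RR1'.
Captured: group 1 = 'R'.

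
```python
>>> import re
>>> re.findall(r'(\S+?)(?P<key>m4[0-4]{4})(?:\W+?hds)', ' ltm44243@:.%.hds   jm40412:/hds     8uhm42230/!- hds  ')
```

[('lt', 'm44243'), ('j', 'm40412'), ('8uh', 'm42230')]

The pattern matches one or more of a non-whitespace character (lazy) (captured); then the literal 'm4', then exactly 4 of a character in [0-4] (captured as 'key'); then one or more of a non-word character (lazy), then the literal 'hds' (non-capturing group).
Scanning left to right: at [1:17] match 'ltm44243@:.%.hds', groups = ('lt', 'm44243'); at [20:32] match 'jm40412:/hds', groups = ('j', 'm40412'); at [37:53] match '8uhm42230/!- hds', groups = ('8uh', 'm42230').
2 groups means each result is a tuple of 2 captured strings — 3 here.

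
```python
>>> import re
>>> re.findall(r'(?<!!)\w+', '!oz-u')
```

['z', 'u']

Because the assertion is negative and zero-width, positions next to the forbidden text are skipped.
Walking the string: at [2:3] → 'z'; at [4:5] → 'u'.
`findall` yields the raw match text (2 of them) because the pattern has no groups.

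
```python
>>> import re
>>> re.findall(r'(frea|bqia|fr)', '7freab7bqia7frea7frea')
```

The regex engine tests alternatives in the order written; an earlier branch that matches wins even if a later one would match more.
Walking the string: at [1:5] match 'frea', group 1 = 'frea'; at [7:11] match 'bqia', group 1 = 'bqia'; at [12:16] match 'frea', group 1 = 'frea'; at [17:21] match 'frea', group 1 = 'frea'.
`findall` collects group 1 from each match (4 total).

['frea', 'bqia', 'frea', 'frea']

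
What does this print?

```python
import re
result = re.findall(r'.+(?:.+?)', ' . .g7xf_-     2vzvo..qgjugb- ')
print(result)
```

[' . .g7xf_-     2vzvo..qgjugb- ']

The pattern matches one or more of any character; then one or more of any character (lazy) (non-capturing group).
Scanning left to right: at [0:30] → ' . .g7xf_-     2vzvo..qgjugb- '.
Since nothing is captured, `findall` lists the 1 matched substring directly.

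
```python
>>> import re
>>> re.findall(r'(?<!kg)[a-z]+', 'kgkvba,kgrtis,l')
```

['kgkvba', 'kgrtis', 'l']

`(?!…)`/`(?<!…)` only lets a position through if the neighbouring text does NOT match; no characters are consumed.
Since nothing is captured, `findall` lists the 3 matched substrings directly.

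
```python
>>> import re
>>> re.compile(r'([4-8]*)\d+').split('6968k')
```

['', '6', 'k']

With a capturing group present, the delimiter's captured portion is kept in the result list.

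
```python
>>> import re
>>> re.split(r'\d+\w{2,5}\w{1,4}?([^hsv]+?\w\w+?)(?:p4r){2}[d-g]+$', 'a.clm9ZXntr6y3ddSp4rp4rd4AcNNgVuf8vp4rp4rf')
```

['a.clm', 'y3ddSp4rp4rd4AcNNgVuf8v', '']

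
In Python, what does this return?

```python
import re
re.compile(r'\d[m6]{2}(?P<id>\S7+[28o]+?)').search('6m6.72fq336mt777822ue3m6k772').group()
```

'6m6.72'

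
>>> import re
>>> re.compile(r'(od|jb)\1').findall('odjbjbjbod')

`\1` has to match the exact text group 1 already captured.
Because there's exactly one group, `findall` drops the full match and keeps group 1 from the one hit.

['jb']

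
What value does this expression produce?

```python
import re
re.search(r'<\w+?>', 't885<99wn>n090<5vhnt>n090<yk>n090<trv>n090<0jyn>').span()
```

(4, 10)

`re.search` tries every starting position until one works.
The match spans [4:10] → '<99wn>'.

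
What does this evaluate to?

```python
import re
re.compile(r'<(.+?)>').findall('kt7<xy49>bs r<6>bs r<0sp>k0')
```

['xy49', '6', '0sp']

Walking the string: at [3:9] match '<xy49>', group 1 = 'xy49'; at [13:16] match '<6>', group 1 = '6'; at [20:25] match '<0sp>', group 1 = '0sp'.
Because there's exactly one group, `findall` drops the full match and keeps group 1 from each hit.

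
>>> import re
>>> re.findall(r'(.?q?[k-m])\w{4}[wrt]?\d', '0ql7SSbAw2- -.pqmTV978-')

['pqm']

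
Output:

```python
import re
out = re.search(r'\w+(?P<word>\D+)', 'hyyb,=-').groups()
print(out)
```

The match spans [0:7] → 'hyyb,=-'.
Captured: group 1 = ',=-'.

(',=-',)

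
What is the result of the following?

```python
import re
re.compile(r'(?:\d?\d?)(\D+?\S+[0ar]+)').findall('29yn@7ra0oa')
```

The pattern matches optionally a digit, then optionally a digit (non-capturing group); then one or more of a non-digit (lazy), then one or more of a non-whitespace character, then one or more of one of [0ar] (captured).
One capturing group, so `findall` returns just the captured substring from the one match — 1 in all.

['yn@7ra0oa']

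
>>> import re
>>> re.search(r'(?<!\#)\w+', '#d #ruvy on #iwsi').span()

(5, 8)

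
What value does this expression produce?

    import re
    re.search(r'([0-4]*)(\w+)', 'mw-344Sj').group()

'mw'

The pattern matches zero or more of a character in [0-4] (captured); then one or more of a word character (captured).
`re.search` tries every starting position until one works.
The match spans [0:2] → 'mw'.
Captured: group 1 = '', group 2 = 'mw'.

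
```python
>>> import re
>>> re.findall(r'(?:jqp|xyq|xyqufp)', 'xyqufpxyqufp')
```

['xyq', 'xyq']

Alternation tries branches left to right and keeps the first one that lets the overall match succeed at that position.
Scanning left to right: at [0:3] → 'xyq'; at [6:9] → 'xyq'.
`findall` yields the raw match text (2 of them) because the pattern has no groups.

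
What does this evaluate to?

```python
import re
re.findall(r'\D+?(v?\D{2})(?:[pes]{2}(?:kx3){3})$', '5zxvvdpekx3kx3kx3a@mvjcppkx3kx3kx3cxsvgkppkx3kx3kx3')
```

['vgk']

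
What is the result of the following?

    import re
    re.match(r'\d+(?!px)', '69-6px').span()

`re.match` only tries the pattern at the start of the string.
The match spans [0:2] → '69'.

(0, 2)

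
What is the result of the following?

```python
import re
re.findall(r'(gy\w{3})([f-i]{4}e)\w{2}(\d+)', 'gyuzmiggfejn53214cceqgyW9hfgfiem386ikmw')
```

[('gyuzm', 'iggfe', '53214'), ('gyW9h', 'fgfie', '86')]

This matches the literal 'gy', then exactly 3 of a word character (captured); then exactly 4 of a character in [f-i], then a literal 'e' (captured); then exactly 2 of a word character; then one or more of a digit (captured).
`findall` packs the 3 group values into a tuple for every match.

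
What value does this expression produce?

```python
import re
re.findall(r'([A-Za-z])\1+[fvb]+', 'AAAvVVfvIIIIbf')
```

['A', 'V', 'I']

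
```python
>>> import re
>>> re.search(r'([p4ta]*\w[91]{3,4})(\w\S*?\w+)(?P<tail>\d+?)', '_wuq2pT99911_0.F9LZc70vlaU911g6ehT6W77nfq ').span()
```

(5, 14)

The pattern matches zero or more of one of [p4ta], then a word character, then 3 to 4 of one of [91] (captured); then a word character, then zero or more of a non-whitespace character (lazy), then one or more of a word character (captured); then one or more of a digit (lazy) (captured as 'tail').
The `?` after the quantifier makes it lazy — it takes as little as possible before letting the rest of the pattern try.
`re.search` scans for the first position where the pattern succeeds.
The match spans [5:14] → 'pT99911_0'.
Captured: group 1 = 'pT9991', group 2 = '1_', group 3 = '0'.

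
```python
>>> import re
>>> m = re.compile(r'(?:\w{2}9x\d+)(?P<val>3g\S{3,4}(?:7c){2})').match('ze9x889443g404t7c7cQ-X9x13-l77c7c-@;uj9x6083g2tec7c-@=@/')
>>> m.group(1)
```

'3g404t7c7c'

The match spans [0:19] → 'ze9x889443g404t7c7c'.
Captured: group 1 = '3g404t7c7c'.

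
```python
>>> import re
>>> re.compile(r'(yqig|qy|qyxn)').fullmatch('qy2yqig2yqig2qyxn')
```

`re.fullmatch` is like wrapping the pattern in `^…$` (in single-line mode).
Here the pattern can't cover the whole string, so the call returns None.

None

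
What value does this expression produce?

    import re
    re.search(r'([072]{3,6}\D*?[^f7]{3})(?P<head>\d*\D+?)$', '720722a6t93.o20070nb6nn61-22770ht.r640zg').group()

Pattern: 3 to 6 of one of [072], then zero or more of a non-digit (lazy), then exactly 3 of any character except [f7] (captured); then zero or more of a digit, then one or more of a non-digit (lazy) (captured as 'head'); then anchored at the end.
`search` walks the string left to right and returns the first match it finds.
The match spans [26:40] → '22770ht.r640zg'.
Captured: group 1 = '22770ht.r', group 2 = '640zg'.

'22770ht.r640zg'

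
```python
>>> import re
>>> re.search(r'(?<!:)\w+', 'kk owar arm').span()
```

A negative assertion filters positions out without eating any characters.
`re.search` tries every starting position until one works.
The match spans [0:2] → 'kk'.

(0, 2)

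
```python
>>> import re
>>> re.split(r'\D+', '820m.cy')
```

The pattern matches one or more of a non-digit.
Matches to split on: at [3:7] → 'm.cy'.
The string is cut at each match, leaving 2 pieces.

['820', '']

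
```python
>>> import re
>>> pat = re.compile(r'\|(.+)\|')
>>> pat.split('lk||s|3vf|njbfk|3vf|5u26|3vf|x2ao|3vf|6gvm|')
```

The group in the pattern means `split` returns the separators' captures alongside the pieces.

['lk', '|s|3vf|njbfk|3vf|5u26|3vf|x2ao|3vf|6gvm', '']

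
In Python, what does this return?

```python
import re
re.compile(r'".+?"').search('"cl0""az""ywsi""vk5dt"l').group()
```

'"cl0"'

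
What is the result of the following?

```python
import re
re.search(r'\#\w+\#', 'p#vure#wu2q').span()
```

(1, 7)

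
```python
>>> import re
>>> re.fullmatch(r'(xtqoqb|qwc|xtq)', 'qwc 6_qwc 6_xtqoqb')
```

None

For `fullmatch`, every character of the input must be accounted for by the pattern.
Here there's no way to consume every character, so the call returns None.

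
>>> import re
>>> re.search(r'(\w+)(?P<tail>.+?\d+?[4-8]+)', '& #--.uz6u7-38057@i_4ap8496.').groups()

('uz6u7', '-38')

The match spans [6:14] → 'uz6u7-38'.
Captured: group 1 = 'uz6u7', group 2 = '-38'.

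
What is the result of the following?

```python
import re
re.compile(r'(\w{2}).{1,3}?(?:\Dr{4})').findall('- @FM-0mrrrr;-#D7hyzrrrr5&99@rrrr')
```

This matches exactly 2 of a word character (captured); then 1 to 3 of any character (lazy); then a non-digit, then exactly 4 of the literal 'r' (non-capturing group).
Because there's exactly one group, `findall` drops the full match and keeps group 1 from each hit.

['FM', 'D7']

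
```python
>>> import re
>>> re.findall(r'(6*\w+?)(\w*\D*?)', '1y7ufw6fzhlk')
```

[('1', 'y7ufw6fzhlk')]

This matches zero or more of the literal '6', then one or more of a word character (lazy) (captured); then zero or more of a word character, then zero or more of a non-digit (lazy) (captured).
A `+?`/`*?`/`{m,n}?` starts at its minimum and grows only as far as needed for what follows to match.
Scanning left to right: at [0:12] match '1y7ufw6fzhlk', groups = ('1', 'y7ufw6fzhlk').
With 2 capturing groups, `findall` returns a 2-tuple per match.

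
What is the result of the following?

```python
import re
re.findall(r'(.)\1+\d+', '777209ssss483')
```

`\1` has to match the exact text group 1 already captured.
`findall` collects group 1 from each match (2 total).

['7', 's']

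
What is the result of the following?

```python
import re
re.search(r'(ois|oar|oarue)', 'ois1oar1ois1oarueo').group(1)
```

'ois'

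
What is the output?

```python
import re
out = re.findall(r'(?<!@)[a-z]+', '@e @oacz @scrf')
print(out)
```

['acz', 'crf']

`(?!…)`/`(?<!…)` only lets a position through if the neighbouring text does NOT match; no characters are consumed.
Scanning left to right: at [5:8] → 'acz'; at [11:14] → 'crf'.
With no groups in the pattern, `findall` gives back each whole match — 2 here.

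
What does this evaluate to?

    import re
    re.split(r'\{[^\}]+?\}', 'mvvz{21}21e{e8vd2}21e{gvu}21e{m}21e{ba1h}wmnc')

`split` removes every match and returns the 6 fragments in between.

['mvvz', '21e', '21e', '21e', '21e', 'wmnc']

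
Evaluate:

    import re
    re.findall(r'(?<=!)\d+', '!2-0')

['2']

Lookahead/lookbehind check context without consuming it, so the matched span excludes the asserted characters.
Scanning left to right: at [1:2] → '2'.
With no groups in the pattern, `findall` gives back each whole match — 1 here.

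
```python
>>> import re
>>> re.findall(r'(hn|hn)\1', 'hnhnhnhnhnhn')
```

['hn', 'hn', 'hn']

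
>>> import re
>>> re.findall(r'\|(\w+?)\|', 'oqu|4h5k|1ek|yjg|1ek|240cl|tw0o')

['4h5k', 'yjg', '240cl']

Because there's exactly one group, `findall` drops the full match and keeps group 1 from each hit.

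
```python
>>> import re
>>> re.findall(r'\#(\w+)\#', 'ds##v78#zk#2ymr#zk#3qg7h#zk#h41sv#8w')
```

Matches: at [3:8] match '#v78#', group 1 = 'v78'; at [10:16] match '#2ymr#', group 1 = '2ymr'; at [18:25] match '#3qg7h#', group 1 = '3qg7h'; at [27:34] match '#h41sv#', group 1 = 'h41sv'.
Because there's exactly one group, `findall` drops the full match and keeps group 1 from each hit.

['v78', '2ymr', '3qg7h', 'h41sv']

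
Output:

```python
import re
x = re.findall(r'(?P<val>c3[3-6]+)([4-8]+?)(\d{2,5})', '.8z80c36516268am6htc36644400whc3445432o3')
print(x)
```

[('c36', '5', '16268'), ('c36644', '4', '00'), ('c3445', '4', '32')]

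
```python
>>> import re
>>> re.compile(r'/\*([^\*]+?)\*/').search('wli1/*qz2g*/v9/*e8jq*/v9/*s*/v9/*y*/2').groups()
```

`search` walks the string left to right and returns the first match it finds.
The match spans [4:12] → '/*qz2g*/'.
Captured: group 1 = 'qz2g'.

('qz2g',)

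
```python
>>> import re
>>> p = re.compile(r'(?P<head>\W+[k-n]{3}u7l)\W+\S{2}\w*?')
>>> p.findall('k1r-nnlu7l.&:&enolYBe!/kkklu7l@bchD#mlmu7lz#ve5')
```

['-nnlu7l']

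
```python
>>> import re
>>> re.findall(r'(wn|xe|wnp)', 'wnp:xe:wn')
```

['wn', 'xe', 'wn']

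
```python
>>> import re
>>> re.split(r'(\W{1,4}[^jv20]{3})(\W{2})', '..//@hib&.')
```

['.', './/@hib', '&.', '']

The pattern matches 1 to 4 of a non-word character, then exactly 3 of any character except [jv20] (captured); then exactly 2 of a non-word character (captured).
Matches to split on: at [1:10] → './/@hib&.'.
`re.split` interleaves the captured-group text with the surrounding fragments.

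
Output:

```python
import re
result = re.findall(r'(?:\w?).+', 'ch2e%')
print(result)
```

['ch2e%']

No capturing groups, so `findall` returns the 1 full match string.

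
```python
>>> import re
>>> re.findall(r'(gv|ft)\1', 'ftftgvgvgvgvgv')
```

['ft', 'gv', 'gv']

`\1` is not a pattern — it's the concrete string captured by group 1, re-applied verbatim.
Because there's exactly one group, `findall` drops the full match and keeps group 1 from each hit.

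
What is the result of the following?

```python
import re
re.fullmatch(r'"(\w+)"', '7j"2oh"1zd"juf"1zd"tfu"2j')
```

None

`fullmatch` succeeds only if the pattern covers the string from start to end.
Here the pattern can't cover the whole string, so the call returns None.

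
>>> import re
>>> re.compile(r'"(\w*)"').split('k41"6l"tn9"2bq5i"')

['k41', '6l', 'tn9', '2bq5i', '']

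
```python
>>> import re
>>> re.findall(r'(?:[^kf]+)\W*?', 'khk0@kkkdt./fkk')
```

['h', '0@', 'dt./']

This matches one or more of any character except [kf] (non-capturing group); then zero or more of a non-word character (lazy).
With no groups in the pattern, `findall` gives back each whole match — 3 here.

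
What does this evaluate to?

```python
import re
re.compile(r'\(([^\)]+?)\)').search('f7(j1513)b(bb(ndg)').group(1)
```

'j1513'

`re.search` tries every starting position until one works.
The match spans [2:9] → '(j1513)'.
Captured: group 1 = 'j1513'.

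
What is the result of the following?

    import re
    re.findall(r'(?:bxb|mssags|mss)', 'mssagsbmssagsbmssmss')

['mssags', 'mssags', 'mss', 'mss']

Alternation tries branches left to right and keeps the first one that lets the overall match succeed at that position.
Scanning left to right: at [0:6] → 'mssags'; at [7:13] → 'mssags'; at [14:17] → 'mss'; at [17:20] → 'mss'.
`findall` yields the raw match text (4 of them) because the pattern has no groups.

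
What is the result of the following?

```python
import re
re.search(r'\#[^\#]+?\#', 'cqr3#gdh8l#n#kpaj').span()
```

`re.search` scans for the first position where the pattern succeeds.
The match spans [4:11] → '#gdh8l#'.

(4, 11)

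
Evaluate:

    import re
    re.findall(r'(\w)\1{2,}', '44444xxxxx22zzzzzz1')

`\1` has to match the exact text group 1 already captured.
Walking the string: at [0:5] match '44444', group 1 = '4'; at [5:10] match 'xxxxx', group 1 = 'x'; at [12:18] match 'zzzzzz', group 1 = 'z'.
With a single group, `findall` returns only what that group captured — 3 items.

['4', 'x', 'z']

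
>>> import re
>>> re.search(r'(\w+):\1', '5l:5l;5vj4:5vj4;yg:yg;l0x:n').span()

(0, 5)

`\1` has to match the exact text group 1 already captured.
The match spans [0:5] → '5l:5l'.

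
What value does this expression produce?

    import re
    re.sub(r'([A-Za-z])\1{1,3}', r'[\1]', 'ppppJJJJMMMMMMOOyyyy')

A backreference is literal: `\1` must see the identical characters the first group matched.
Matches: at [0:4] → 'pppp'; at [4:8] → 'JJJJ'; at [8:12] → 'MMMM'; at [12:14] → 'MM'; at [14:16] → 'OO'; ….
Each match is replaced using the text its own group 1 captured.

'[p][J][M][M][O][y]'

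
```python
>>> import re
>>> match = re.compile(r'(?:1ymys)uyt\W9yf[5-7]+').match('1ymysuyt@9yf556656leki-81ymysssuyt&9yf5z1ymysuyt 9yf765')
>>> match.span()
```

With `match`, the pattern is implicitly anchored at the beginning.
The match spans [0:18] → '1ymysuyt@9yf556656'.

(0, 18)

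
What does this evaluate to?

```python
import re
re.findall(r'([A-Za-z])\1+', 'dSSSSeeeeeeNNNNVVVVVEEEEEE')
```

['S', 'e', 'N', 'V', 'E']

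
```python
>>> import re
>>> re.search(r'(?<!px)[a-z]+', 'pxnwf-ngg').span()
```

(0, 5)

`(?!…)`/`(?<!…)` only lets a position through if the neighbouring text does NOT match; no characters are consumed.
`search` walks the string left to right and returns the first match it finds.
The match spans [0:5] → 'pxnwf'.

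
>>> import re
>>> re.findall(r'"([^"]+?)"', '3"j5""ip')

['j5']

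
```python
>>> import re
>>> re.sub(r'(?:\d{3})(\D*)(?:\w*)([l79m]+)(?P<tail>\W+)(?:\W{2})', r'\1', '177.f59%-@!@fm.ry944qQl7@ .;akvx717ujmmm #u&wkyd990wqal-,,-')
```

Each match is replaced using the text its own group 1 captured.

'.ffm.ryqQlakvxujmmm #u&wkyd'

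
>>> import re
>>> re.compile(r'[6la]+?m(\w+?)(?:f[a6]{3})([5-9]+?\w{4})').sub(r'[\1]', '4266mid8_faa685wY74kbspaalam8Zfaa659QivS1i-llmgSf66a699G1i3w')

`\1` in the replacement pulls in group 1's text for each match.

'42[id8_]4kbsp[8Z]S1i-[gS]i3w'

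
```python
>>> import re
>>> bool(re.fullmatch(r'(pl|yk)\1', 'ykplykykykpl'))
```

`\1` has to match the exact text group 1 already captured.
`re.fullmatch` is like wrapping the pattern in `^…$` (in single-line mode).
Here the string isn't matched end-to-end, so the call returns None, and `bool(None)` is False.

False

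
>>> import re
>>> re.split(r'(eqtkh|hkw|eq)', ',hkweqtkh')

Alternation isn't longest-match — the leftmost alternative that fits at this position is chosen.
Matches to split on: at [1:4] → 'hkw'; at [4:9] → 'eqtkh'.
`re.split` interleaves the captured-group text with the surrounding fragments.

[',', 'hkw', '', 'eqtkh', '']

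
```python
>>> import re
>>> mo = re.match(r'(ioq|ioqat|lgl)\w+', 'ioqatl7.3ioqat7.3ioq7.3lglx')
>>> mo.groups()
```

The match spans [0:7] → 'ioqatl7'.
Captured: group 1 = 'ioq'.

('ioq',)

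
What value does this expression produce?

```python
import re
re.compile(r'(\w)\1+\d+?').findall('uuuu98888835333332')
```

A backreference is literal: `\1` must see the identical characters the first group matched.
Matches: at [0:5] match 'uuuu9', group 1 = 'u'; at [5:11] match '888883', group 1 = '8'; at [12:18] match '333332', group 1 = '3'.
With a single group, `findall` returns only what that group captured — 3 items.

['u', '8', '3']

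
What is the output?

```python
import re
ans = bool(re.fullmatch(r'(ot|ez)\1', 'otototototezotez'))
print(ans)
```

False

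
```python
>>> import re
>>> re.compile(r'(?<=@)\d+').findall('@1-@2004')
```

['1', '2004']

Lookahead/lookbehind check context without consuming it, so the matched span excludes the asserted characters.
Since nothing is captured, `findall` lists the 2 matched substrings directly.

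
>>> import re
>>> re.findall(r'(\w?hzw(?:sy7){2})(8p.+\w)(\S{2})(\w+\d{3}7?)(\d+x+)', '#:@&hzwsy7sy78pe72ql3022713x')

[('hzwsy7sy7', '8pe72ql', '30', '2271', '3x')]

This matches optionally a word character, then the literal 'hzw', then the literal 'sy7' repeated 2 times (captured); then the literal '8p', then one or more of any character, then a word character (captured); then exactly 2 of a non-whitespace character (captured); then one or more of a word character, then exactly 3 of a digit, then optionally the literal '7' (captured); then one or more of a digit, then one or more of a literal 'x' (captured).
Matches: at [4:28] match 'hzwsy7sy78pe72ql3022713x', groups = ('hzwsy7sy7', '8pe72ql', '30', '2271', '3x').
5 groups means the one result is a tuple of 5 captured strings — 1 here.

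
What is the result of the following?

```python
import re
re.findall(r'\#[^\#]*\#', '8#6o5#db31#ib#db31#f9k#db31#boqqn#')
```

['#6o5#', '#ib#', '#f9k#', '#boqqn#']

No capturing groups, so `findall` returns the 4 full match strings.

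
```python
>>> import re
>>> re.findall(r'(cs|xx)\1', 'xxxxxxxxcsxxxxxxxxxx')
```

A backreference is literal: `\1` must see the identical characters the first group matched.
Matches: at [0:4] match 'xxxx', group 1 = 'xx'; at [4:8] match 'xxxx', group 1 = 'xx'; at [10:14] match 'xxxx', group 1 = 'xx'; at [14:18] match 'xxxx', group 1 = 'xx'.
With a single group, `findall` returns only what that group captured — 4 items.

['xx', 'xx', 'xx', 'xx']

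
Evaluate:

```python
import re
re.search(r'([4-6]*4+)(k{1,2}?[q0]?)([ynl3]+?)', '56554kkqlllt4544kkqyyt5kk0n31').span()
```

(0, 9)

A `+?`/`*?`/`{m,n}?` starts at its minimum and grows only as far as needed for what follows to match.
The match spans [0:9] → '56554kkql'.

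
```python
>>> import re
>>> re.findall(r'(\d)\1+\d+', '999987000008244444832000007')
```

['9']

A backreference is literal: `\1` must see the identical characters the first group matched.
`findall` collects group 1 from the one match (1 total).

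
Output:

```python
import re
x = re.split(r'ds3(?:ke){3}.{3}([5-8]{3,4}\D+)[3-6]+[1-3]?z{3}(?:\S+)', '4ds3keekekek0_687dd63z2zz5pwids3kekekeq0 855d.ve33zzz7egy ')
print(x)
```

['4ds3keekekek0_687dd63z2zz5pwi', '855d.ve', ' ']

The group in the pattern means `split` returns the separators' captures alongside the pieces.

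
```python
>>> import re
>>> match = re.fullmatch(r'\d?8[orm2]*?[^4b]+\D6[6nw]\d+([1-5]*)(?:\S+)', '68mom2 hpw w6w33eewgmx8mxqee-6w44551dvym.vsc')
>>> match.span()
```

(0, 44)

The pattern matches optionally a digit, then the literal '8', then zero or more of one of [orm2] (lazy); then one or more of any character except [4b], then a non-digit; then a literal '6', then one of [6nw], then one or more of a digit; then zero or more of a character in [1-5] (captured); then one or more of a non-whitespace character (non-capturing group).
`re.fullmatch` requires the pattern to consume the entire string.
The match spans [0:44] → '68mom2 hpw w6w33eewgmx8mxqee-6w44551dvym.vsc'.
Captured: group 1 = ''.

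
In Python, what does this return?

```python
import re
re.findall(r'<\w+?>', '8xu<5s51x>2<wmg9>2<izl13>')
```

No capturing groups, so `findall` returns the 3 full match strings.

['<5s51x>', '<wmg9>', '<izl13>']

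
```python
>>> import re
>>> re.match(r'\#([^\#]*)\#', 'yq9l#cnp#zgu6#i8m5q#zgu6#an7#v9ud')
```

None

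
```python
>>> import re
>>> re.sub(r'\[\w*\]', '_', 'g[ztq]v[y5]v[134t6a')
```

'g_v_v[134t6a'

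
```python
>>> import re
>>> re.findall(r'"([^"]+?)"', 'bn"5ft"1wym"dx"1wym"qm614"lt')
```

['5ft', 'dx', 'qm614']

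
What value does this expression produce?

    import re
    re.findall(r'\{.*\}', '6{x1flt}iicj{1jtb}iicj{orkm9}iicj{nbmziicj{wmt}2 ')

['{x1flt}iicj{1jtb}iicj{orkm9}iicj{nbmziicj{wmt}']

Walking the string: at [1:47] → '{x1flt}iicj{1jtb}iicj{orkm9}iicj{nbmziicj{wmt}'.
No capturing groups, so `findall` returns the 1 full match string.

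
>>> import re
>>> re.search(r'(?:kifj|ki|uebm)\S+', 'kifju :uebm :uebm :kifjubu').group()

'kifju'

The match spans [0:5] → 'kifju'.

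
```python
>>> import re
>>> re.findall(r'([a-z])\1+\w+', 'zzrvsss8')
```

`\1` has to match the exact text group 1 already captured.
Scanning left to right: at [0:8] match 'zzrvsss8', group 1 = 'z'.
One capturing group, so `findall` returns just the captured substring from the one match — 1 in all.

['z']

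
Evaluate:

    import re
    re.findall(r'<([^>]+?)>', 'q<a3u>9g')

['a3u']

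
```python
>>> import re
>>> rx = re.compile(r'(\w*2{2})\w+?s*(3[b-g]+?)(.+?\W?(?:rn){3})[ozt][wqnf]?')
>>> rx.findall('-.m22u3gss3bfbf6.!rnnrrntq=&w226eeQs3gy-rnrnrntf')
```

This matches zero or more of a word character, then exactly 2 of the literal '2' (captured); then one or more of a word character (lazy), then zero or more of a literal 's'; then a literal '3', then one or more of a character in [b-g] (lazy) (captured); then one or more of any character (lazy), then optionally a non-word character, then the literal 'rn' repeated 3 times (captured); then one of [ozt], then optionally one of [wqnf].
The `?` after the quantifier makes it lazy — it takes as little as possible before letting the rest of the pattern try.
Scanning left to right: at [2:48] match 'm22u3gss3bfbf6.!rnnrrntq=&w226eeQs3gy-rnrnrntf', groups = ('m22', '3g', 'ss3bfbf6.!rnnrrntq=&w226eeQs3gy-rnrnrn').
`findall` packs the 3 group values into a tuple for every match.

[('m22', '3g', 'ss3bfbf6.!rnnrrntq=&w226eeQs3gy-rnrnrn')]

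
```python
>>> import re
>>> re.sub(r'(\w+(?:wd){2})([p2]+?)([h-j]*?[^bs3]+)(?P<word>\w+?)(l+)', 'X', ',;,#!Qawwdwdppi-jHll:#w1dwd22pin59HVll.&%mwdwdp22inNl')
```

',;,#!X'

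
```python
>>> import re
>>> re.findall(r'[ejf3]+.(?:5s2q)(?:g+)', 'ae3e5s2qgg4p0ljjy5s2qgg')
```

The pattern matches one or more of one of [ejf3], then any character; then the literal '5s2', then the literal 'q' (non-capturing group); then one or more of a literal 'g' (non-capturing group).
Walking the string: at [1:10] → 'e3e5s2qgg'; at [14:23] → 'jjy5s2qgg'.
No capturing groups, so `findall` returns the 2 full match strings.

['e3e5s2qgg', 'jjy5s2qgg']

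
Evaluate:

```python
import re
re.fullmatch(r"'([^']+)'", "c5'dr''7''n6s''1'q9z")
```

None

For `fullmatch`, every character of the input must be accounted for by the pattern.
Here there's no way to consume every character, so the call returns None.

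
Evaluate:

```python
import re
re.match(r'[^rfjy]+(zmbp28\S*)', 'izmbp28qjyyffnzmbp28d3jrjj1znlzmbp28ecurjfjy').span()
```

(0, 44)

With `match`, the pattern is implicitly anchored at the beginning.
The match spans [0:44] → 'izmbp28qjyyffnzmbp28d3jrjj1znlzmbp28ecurjfjy'.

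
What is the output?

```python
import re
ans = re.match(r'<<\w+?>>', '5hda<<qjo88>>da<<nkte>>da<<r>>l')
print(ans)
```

With `match`, the pattern is implicitly anchored at the beginning.
Here the string doesn't start with a match, so the call returns None.

None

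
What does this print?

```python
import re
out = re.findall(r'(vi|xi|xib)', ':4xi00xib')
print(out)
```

Alternation isn't longest-match — the leftmost alternative that fits at this position is chosen.
One capturing group, so `findall` returns just the captured substring from each match — 2 in all.

['xi', 'xi']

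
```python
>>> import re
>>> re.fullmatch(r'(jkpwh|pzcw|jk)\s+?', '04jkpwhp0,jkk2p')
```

None

For `fullmatch`, every character of the input must be accounted for by the pattern.
Here there's no way to consume every character, so the call returns None.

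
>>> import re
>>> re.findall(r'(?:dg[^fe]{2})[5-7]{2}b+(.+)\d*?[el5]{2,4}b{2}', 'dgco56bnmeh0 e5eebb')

The pattern matches the literal 'dg', then exactly 2 of any character except [fe] (non-capturing group); then exactly 2 of a character in [5-7], then one or more of the literal 'b'; then one or more of any character (captured); then zero or more of a digit (lazy), then 2 to 4 of one of [el5], then exactly 2 of the literal 'b'.
Walking the string: at [0:19] match 'dgco56bnmeh0 e5eebb', group 1 = 'nmeh0 e5'.
One capturing group, so `findall` returns just the captured substring from the one match — 1 in all.

['nmeh0 e5']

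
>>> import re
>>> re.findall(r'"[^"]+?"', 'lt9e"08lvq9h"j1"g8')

['"08lvq9h"']

Since nothing is captured, `findall` lists the 1 matched substring directly.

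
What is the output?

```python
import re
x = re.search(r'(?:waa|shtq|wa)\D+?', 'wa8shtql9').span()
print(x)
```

The match spans [3:8] → 'shtql'.

(3, 8)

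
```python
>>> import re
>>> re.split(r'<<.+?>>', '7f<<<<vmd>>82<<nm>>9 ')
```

The `?` after the quantifier makes it lazy — it takes as little as possible before letting the rest of the pattern try.
Matches to split on: at [2:11] → '<<<<vmd>>'; at [13:19] → '<<nm>>'.
`split` removes every match and returns the 3 fragments in between.

['7f', '82', '9 ']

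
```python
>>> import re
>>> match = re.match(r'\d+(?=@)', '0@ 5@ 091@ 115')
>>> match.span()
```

(0, 1)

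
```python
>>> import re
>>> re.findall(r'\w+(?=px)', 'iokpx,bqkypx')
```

['iok', 'bqky']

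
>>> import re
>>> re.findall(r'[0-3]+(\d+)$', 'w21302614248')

['614248']

This matches one or more of a character in [0-3]; then one or more of a digit (captured); then anchored at the end.
Scanning left to right: at [1:12] match '21302614248', group 1 = '614248'.
Because there's exactly one group, `findall` drops the full match and keeps group 1 from the one hit.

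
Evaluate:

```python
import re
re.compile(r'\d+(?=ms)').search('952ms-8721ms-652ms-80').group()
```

'952'

Lookahead/lookbehind check context without consuming it, so the matched span excludes the asserted characters.
The match spans [0:3] → '952'.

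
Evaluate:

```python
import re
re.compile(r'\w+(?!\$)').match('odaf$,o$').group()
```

A negative assertion filters positions out without eating any characters.
With `match`, the pattern is implicitly anchored at the beginning.
The match spans [0:3] → 'oda'.

'oda'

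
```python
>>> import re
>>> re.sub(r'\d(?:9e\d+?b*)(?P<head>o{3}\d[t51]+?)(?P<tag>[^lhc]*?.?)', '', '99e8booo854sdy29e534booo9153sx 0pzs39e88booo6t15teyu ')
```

'sdy3sx 0pzs5teyu '

Pattern: a digit; then the literal '9e', then one or more of a digit (lazy), then zero or more of the literal 'b' (non-capturing group); then exactly 3 of the literal 'o', then a digit, then one or more of one of [t51] (lazy) (captured as 'head'); then zero or more of any character except [lhc] (lazy), then optionally any character (captured as 'tag').
Because the quantifier is non-greedy, it stops expanding at the earliest point where the rest of the pattern can succeed.
Matches: at [0:11] → '99e8booo854'; at [14:27] → '29e534booo915'; at [35:47] → '39e88booo6t1'.
Every occurrence is swapped for ''.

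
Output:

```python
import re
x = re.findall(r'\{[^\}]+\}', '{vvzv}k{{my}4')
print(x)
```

Scanning left to right: at [0:6] → '{vvzv}'; at [7:12] → '{{my}'.
With no groups in the pattern, `findall` gives back each whole match — 2 here.

['{vvzv}', '{{my}']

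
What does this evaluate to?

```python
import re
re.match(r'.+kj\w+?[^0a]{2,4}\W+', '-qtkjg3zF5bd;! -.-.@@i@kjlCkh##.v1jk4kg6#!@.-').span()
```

`re.match` won't scan ahead — the pattern has to work from the very first character.
The match spans [0:32] → '-qtkjg3zF5bd;! -.-.@@i@kjlCkh##.'.

(0, 32)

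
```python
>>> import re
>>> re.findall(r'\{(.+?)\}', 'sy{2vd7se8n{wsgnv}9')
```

Walking the string: at [2:18] match '{2vd7se8n{wsgnv}', group 1 = '2vd7se8n{wsgnv'.
One capturing group, so `findall` returns just the captured substring from the one match — 1 in all.

['2vd7se8n{wsgnv']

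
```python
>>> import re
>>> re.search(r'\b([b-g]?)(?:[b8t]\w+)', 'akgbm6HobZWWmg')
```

The pattern matches a word boundary (`\b`, zero-width); then optionally a character in [b-g] (captured); then one of [b8t], then one or more of a word character (non-capturing group).
Unlike `match`, `search` isn't anchored — it looks for the pattern anywhere in the string.
Here nothing in the string fits, so the call returns None.

None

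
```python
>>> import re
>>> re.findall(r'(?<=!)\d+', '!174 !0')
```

['174', '0']

The positive lookaround only admits positions where the adjacent text matches; those characters stay outside the span.
With no groups in the pattern, `findall` gives back each whole match — 2 here.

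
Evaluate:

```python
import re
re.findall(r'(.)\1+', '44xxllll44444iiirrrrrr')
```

A backreference is literal: `\1` must see the identical characters the first group matched.
Scanning left to right: at [0:2] match '44', group 1 = '4'; at [2:4] match 'xx', group 1 = 'x'; at [4:8] match 'llll', group 1 = 'l'; at [8:13] match '44444', group 1 = '4'; at [13:16] match 'iii', group 1 = 'i'; ….
With a single group, `findall` returns only what that group captured — 6 items.

['4', 'x', 'l', '4', 'i', 'r']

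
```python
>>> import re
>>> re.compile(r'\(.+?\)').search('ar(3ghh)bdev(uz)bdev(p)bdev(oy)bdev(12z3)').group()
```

Unlike `match`, `search` isn't anchored — it looks for the pattern anywhere in the string.
The match spans [2:8] → '(3ghh)'.

'(3ghh)'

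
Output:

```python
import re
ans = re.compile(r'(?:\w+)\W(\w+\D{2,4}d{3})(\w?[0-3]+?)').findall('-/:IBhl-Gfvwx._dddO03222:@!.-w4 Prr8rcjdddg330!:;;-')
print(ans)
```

[('Gfvwx._ddd', 'O0'), ('Prr8rcjddd', 'g3')]

Lazy quantifiers expand one character at a time until the remainder of the pattern can match.
With 2 capturing groups, `findall` returns a 2-tuple per match.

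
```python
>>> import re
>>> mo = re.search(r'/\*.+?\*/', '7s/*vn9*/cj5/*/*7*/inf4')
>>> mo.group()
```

`re.search` scans for the first position where the pattern succeeds.
The match spans [2:9] → '/*vn9*/'.

'/*vn9*/'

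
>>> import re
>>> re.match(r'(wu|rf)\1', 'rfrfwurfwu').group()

`re.match` won't scan ahead — the pattern has to work from the very first character.
The match spans [0:4] → 'rfrf'.

'rfrf'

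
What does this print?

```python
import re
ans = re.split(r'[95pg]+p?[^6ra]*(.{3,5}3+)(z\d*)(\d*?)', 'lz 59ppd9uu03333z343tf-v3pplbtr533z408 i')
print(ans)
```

['lz ', 'r533', 'z408', '', ' i']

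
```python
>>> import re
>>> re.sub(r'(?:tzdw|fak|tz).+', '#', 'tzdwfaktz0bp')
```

'#'

Matches: at [0:12] → 'tzdwfaktz0bp'.
Each match is replaced by '#'.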